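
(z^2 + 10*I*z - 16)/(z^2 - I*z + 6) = (z + 8*I)/(z - 3*I)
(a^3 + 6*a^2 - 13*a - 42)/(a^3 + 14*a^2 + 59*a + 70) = (a - 3)/(a + 5)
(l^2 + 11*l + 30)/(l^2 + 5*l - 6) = (l + 5)/(l - 1)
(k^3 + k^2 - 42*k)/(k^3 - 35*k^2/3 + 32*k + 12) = 3*k*(k + 7)/(3*k^2 - 17*k - 6)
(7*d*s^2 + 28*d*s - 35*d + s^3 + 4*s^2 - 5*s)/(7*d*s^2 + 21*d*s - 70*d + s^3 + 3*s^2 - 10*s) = (s - 1)/(s - 2)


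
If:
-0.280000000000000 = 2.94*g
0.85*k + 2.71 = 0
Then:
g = -0.10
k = -3.19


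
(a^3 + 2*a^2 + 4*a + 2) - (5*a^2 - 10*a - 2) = a^3 - 3*a^2 + 14*a + 4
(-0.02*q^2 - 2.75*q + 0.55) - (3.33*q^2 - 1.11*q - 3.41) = -3.35*q^2 - 1.64*q + 3.96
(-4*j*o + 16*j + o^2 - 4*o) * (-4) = 16*j*o - 64*j - 4*o^2 + 16*o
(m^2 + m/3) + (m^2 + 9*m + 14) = 2*m^2 + 28*m/3 + 14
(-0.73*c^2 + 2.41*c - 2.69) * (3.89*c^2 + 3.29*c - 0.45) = -2.8397*c^4 + 6.9732*c^3 - 2.2067*c^2 - 9.9346*c + 1.2105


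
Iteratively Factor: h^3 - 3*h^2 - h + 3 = (h - 1)*(h^2 - 2*h - 3) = (h - 3)*(h - 1)*(h + 1)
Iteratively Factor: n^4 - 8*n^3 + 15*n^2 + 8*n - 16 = (n - 1)*(n^3 - 7*n^2 + 8*n + 16) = (n - 1)*(n + 1)*(n^2 - 8*n + 16) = (n - 4)*(n - 1)*(n + 1)*(n - 4)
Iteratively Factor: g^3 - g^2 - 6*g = (g - 3)*(g^2 + 2*g) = g*(g - 3)*(g + 2)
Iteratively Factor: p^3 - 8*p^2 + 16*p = (p)*(p^2 - 8*p + 16) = p*(p - 4)*(p - 4)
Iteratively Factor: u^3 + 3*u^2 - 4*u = (u - 1)*(u^2 + 4*u) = (u - 1)*(u + 4)*(u)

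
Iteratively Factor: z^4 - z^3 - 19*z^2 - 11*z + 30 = (z + 3)*(z^3 - 4*z^2 - 7*z + 10) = (z + 2)*(z + 3)*(z^2 - 6*z + 5) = (z - 1)*(z + 2)*(z + 3)*(z - 5)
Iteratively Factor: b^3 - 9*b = (b - 3)*(b^2 + 3*b) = (b - 3)*(b + 3)*(b)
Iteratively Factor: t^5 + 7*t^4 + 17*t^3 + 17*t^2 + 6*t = (t + 2)*(t^4 + 5*t^3 + 7*t^2 + 3*t) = (t + 1)*(t + 2)*(t^3 + 4*t^2 + 3*t) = t*(t + 1)*(t + 2)*(t^2 + 4*t + 3) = t*(t + 1)^2*(t + 2)*(t + 3)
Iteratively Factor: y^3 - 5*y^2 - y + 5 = (y + 1)*(y^2 - 6*y + 5) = (y - 1)*(y + 1)*(y - 5)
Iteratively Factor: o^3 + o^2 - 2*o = (o - 1)*(o^2 + 2*o) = (o - 1)*(o + 2)*(o)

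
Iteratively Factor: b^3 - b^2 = (b - 1)*(b^2) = b*(b - 1)*(b)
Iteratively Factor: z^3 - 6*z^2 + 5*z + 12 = (z - 4)*(z^2 - 2*z - 3) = (z - 4)*(z + 1)*(z - 3)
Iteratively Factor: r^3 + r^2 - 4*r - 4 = (r + 2)*(r^2 - r - 2) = (r - 2)*(r + 2)*(r + 1)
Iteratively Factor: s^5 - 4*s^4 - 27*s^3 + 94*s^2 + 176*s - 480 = (s - 2)*(s^4 - 2*s^3 - 31*s^2 + 32*s + 240) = (s - 2)*(s + 3)*(s^3 - 5*s^2 - 16*s + 80) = (s - 2)*(s + 3)*(s + 4)*(s^2 - 9*s + 20) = (s - 4)*(s - 2)*(s + 3)*(s + 4)*(s - 5)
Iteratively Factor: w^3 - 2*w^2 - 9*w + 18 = (w - 3)*(w^2 + w - 6) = (w - 3)*(w + 3)*(w - 2)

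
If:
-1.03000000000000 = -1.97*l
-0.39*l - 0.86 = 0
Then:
No Solution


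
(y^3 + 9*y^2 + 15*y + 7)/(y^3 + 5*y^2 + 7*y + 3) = (y + 7)/(y + 3)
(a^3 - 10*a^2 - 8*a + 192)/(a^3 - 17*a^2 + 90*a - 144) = (a + 4)/(a - 3)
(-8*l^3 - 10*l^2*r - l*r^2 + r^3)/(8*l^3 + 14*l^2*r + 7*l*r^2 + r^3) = (-4*l + r)/(4*l + r)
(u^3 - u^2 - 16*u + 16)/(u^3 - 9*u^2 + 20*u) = (u^2 + 3*u - 4)/(u*(u - 5))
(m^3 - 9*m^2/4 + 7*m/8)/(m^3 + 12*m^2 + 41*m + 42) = m*(8*m^2 - 18*m + 7)/(8*(m^3 + 12*m^2 + 41*m + 42))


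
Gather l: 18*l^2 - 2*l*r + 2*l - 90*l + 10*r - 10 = 18*l^2 + l*(-2*r - 88) + 10*r - 10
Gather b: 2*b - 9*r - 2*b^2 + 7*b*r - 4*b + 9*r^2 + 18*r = -2*b^2 + b*(7*r - 2) + 9*r^2 + 9*r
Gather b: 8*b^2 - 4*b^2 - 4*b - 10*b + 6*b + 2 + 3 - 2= 4*b^2 - 8*b + 3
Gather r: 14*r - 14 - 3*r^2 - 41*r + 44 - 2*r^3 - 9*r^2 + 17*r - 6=-2*r^3 - 12*r^2 - 10*r + 24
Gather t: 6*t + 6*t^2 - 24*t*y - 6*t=6*t^2 - 24*t*y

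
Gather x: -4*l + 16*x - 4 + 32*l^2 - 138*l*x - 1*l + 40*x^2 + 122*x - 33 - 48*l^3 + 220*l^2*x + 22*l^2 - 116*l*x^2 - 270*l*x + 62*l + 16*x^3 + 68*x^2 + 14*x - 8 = -48*l^3 + 54*l^2 + 57*l + 16*x^3 + x^2*(108 - 116*l) + x*(220*l^2 - 408*l + 152) - 45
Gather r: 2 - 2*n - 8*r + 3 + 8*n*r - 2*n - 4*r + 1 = -4*n + r*(8*n - 12) + 6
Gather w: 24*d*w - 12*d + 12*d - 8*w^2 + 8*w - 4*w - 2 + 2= -8*w^2 + w*(24*d + 4)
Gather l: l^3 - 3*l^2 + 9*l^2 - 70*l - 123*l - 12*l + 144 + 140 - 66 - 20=l^3 + 6*l^2 - 205*l + 198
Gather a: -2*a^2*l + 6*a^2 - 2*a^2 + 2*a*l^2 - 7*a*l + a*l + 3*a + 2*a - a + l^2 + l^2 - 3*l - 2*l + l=a^2*(4 - 2*l) + a*(2*l^2 - 6*l + 4) + 2*l^2 - 4*l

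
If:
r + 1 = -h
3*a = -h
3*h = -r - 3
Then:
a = 1/3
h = -1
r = 0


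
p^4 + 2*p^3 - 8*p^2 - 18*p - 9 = (p - 3)*(p + 1)^2*(p + 3)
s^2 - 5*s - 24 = (s - 8)*(s + 3)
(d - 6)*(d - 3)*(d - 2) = d^3 - 11*d^2 + 36*d - 36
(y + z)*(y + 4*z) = y^2 + 5*y*z + 4*z^2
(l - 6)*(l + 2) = l^2 - 4*l - 12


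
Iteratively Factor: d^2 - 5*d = (d - 5)*(d)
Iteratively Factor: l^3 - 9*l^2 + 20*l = (l - 5)*(l^2 - 4*l) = l*(l - 5)*(l - 4)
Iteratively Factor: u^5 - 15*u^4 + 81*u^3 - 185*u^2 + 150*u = (u)*(u^4 - 15*u^3 + 81*u^2 - 185*u + 150) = u*(u - 3)*(u^3 - 12*u^2 + 45*u - 50) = u*(u - 5)*(u - 3)*(u^2 - 7*u + 10) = u*(u - 5)*(u - 3)*(u - 2)*(u - 5)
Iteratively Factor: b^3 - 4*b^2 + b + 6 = (b - 3)*(b^2 - b - 2) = (b - 3)*(b - 2)*(b + 1)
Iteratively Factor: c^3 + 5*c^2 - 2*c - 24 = (c + 4)*(c^2 + c - 6) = (c - 2)*(c + 4)*(c + 3)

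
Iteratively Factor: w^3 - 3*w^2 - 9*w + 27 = (w + 3)*(w^2 - 6*w + 9) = (w - 3)*(w + 3)*(w - 3)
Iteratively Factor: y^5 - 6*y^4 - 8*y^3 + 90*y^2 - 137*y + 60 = (y - 1)*(y^4 - 5*y^3 - 13*y^2 + 77*y - 60) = (y - 1)*(y + 4)*(y^3 - 9*y^2 + 23*y - 15) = (y - 3)*(y - 1)*(y + 4)*(y^2 - 6*y + 5) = (y - 3)*(y - 1)^2*(y + 4)*(y - 5)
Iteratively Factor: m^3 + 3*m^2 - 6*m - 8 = (m + 4)*(m^2 - m - 2) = (m + 1)*(m + 4)*(m - 2)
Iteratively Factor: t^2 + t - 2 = (t - 1)*(t + 2)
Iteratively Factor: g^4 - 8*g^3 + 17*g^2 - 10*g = (g - 5)*(g^3 - 3*g^2 + 2*g) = g*(g - 5)*(g^2 - 3*g + 2) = g*(g - 5)*(g - 2)*(g - 1)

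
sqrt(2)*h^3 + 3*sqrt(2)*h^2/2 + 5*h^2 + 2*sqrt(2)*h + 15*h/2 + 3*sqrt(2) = (h + 3/2)*(h + 2*sqrt(2))*(sqrt(2)*h + 1)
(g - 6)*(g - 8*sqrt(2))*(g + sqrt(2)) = g^3 - 7*sqrt(2)*g^2 - 6*g^2 - 16*g + 42*sqrt(2)*g + 96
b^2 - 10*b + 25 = (b - 5)^2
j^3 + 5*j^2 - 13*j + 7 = (j - 1)^2*(j + 7)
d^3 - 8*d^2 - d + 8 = (d - 8)*(d - 1)*(d + 1)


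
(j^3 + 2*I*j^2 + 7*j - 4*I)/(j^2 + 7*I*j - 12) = (j^2 - 2*I*j - 1)/(j + 3*I)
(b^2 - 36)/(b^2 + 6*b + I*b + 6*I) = (b - 6)/(b + I)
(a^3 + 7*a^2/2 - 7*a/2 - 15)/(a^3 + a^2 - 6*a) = (a + 5/2)/a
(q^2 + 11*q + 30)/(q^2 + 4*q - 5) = (q + 6)/(q - 1)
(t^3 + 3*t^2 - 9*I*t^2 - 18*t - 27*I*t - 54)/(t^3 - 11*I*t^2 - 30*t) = (t^2 + 3*t*(1 - I) - 9*I)/(t*(t - 5*I))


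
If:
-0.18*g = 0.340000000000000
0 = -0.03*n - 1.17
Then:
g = -1.89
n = -39.00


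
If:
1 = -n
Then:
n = -1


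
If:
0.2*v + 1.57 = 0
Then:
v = -7.85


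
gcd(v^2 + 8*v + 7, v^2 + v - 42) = v + 7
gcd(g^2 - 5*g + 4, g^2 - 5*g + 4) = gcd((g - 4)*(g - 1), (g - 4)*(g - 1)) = g^2 - 5*g + 4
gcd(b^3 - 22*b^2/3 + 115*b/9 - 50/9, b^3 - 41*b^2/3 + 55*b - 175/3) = b^2 - 20*b/3 + 25/3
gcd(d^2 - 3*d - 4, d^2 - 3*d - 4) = d^2 - 3*d - 4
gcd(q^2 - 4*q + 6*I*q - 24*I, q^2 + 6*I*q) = q + 6*I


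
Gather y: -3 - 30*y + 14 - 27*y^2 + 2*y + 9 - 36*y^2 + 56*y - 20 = -63*y^2 + 28*y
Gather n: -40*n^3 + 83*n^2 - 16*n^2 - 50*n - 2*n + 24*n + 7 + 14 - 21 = -40*n^3 + 67*n^2 - 28*n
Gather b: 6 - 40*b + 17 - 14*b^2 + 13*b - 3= -14*b^2 - 27*b + 20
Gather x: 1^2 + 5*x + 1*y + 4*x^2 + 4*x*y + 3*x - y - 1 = 4*x^2 + x*(4*y + 8)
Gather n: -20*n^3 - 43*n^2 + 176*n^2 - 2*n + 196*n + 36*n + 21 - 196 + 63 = -20*n^3 + 133*n^2 + 230*n - 112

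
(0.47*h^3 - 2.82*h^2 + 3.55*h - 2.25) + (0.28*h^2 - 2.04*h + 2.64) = 0.47*h^3 - 2.54*h^2 + 1.51*h + 0.39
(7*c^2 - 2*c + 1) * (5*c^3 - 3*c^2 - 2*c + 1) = 35*c^5 - 31*c^4 - 3*c^3 + 8*c^2 - 4*c + 1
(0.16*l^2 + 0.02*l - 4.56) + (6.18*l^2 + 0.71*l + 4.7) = 6.34*l^2 + 0.73*l + 0.140000000000001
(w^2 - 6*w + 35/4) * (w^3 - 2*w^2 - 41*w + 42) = w^5 - 8*w^4 - 81*w^3/4 + 541*w^2/2 - 2443*w/4 + 735/2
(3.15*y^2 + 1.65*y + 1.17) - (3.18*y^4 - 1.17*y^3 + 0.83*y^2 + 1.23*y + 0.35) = -3.18*y^4 + 1.17*y^3 + 2.32*y^2 + 0.42*y + 0.82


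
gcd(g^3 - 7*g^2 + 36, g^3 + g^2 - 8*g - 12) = g^2 - g - 6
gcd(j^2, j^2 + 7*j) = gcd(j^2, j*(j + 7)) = j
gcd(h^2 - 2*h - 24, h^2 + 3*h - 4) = h + 4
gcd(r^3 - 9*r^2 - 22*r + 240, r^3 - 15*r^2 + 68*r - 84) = r - 6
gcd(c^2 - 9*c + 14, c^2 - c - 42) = c - 7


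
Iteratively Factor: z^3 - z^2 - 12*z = (z + 3)*(z^2 - 4*z) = z*(z + 3)*(z - 4)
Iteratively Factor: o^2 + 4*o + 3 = (o + 1)*(o + 3)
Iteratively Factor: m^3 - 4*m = (m - 2)*(m^2 + 2*m) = m*(m - 2)*(m + 2)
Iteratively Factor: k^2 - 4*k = (k - 4)*(k)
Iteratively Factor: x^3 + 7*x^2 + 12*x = (x + 3)*(x^2 + 4*x) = x*(x + 3)*(x + 4)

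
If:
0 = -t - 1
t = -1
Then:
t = -1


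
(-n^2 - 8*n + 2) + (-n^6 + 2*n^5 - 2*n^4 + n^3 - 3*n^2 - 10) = -n^6 + 2*n^5 - 2*n^4 + n^3 - 4*n^2 - 8*n - 8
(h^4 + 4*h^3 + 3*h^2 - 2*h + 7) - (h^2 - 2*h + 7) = h^4 + 4*h^3 + 2*h^2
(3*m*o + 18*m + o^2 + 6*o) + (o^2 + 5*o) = 3*m*o + 18*m + 2*o^2 + 11*o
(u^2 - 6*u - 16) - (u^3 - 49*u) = -u^3 + u^2 + 43*u - 16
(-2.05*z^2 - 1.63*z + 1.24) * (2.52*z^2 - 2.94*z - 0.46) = -5.166*z^4 + 1.9194*z^3 + 8.86*z^2 - 2.8958*z - 0.5704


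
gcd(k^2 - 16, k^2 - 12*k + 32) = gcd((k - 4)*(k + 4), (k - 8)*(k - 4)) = k - 4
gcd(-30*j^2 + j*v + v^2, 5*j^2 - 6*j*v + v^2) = -5*j + v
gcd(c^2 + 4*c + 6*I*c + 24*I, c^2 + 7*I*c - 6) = c + 6*I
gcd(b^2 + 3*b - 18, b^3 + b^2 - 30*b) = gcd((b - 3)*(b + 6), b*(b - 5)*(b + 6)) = b + 6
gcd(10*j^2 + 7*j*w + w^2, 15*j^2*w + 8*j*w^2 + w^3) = 5*j + w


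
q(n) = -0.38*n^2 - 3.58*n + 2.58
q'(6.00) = -8.14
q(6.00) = -32.58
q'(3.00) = -5.86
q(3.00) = -11.58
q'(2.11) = -5.18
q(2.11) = -6.67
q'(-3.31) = -1.06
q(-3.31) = 10.27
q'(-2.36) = -1.79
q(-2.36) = 8.91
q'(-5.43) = 0.55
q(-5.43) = 10.82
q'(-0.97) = -2.84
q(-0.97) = 5.70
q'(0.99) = -4.33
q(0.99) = -1.34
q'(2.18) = -5.24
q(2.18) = -7.03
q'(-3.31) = -1.06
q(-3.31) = 10.27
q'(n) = -0.76*n - 3.58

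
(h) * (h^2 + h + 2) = h^3 + h^2 + 2*h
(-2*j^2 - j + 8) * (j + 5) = -2*j^3 - 11*j^2 + 3*j + 40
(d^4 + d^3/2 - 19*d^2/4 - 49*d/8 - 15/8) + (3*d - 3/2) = d^4 + d^3/2 - 19*d^2/4 - 25*d/8 - 27/8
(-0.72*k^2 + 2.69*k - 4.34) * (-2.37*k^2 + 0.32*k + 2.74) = 1.7064*k^4 - 6.6057*k^3 + 9.1738*k^2 + 5.9818*k - 11.8916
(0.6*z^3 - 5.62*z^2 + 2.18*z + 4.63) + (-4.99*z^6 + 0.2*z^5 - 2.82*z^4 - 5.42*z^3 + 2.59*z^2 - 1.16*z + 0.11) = -4.99*z^6 + 0.2*z^5 - 2.82*z^4 - 4.82*z^3 - 3.03*z^2 + 1.02*z + 4.74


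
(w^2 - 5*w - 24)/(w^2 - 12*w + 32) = (w + 3)/(w - 4)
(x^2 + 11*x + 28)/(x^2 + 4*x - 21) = (x + 4)/(x - 3)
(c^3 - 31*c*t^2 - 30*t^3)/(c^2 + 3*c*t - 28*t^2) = (c^3 - 31*c*t^2 - 30*t^3)/(c^2 + 3*c*t - 28*t^2)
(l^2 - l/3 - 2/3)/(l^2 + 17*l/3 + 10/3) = (l - 1)/(l + 5)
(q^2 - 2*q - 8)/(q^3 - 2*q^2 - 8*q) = 1/q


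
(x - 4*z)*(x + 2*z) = x^2 - 2*x*z - 8*z^2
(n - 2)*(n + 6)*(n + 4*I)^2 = n^4 + 4*n^3 + 8*I*n^3 - 28*n^2 + 32*I*n^2 - 64*n - 96*I*n + 192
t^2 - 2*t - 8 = (t - 4)*(t + 2)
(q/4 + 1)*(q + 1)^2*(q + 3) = q^4/4 + 9*q^3/4 + 27*q^2/4 + 31*q/4 + 3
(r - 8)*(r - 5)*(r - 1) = r^3 - 14*r^2 + 53*r - 40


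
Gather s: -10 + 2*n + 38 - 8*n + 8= 36 - 6*n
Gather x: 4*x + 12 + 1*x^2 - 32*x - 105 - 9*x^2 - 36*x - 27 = -8*x^2 - 64*x - 120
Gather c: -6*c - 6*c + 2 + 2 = 4 - 12*c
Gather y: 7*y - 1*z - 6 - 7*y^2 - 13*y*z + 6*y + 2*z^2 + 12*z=-7*y^2 + y*(13 - 13*z) + 2*z^2 + 11*z - 6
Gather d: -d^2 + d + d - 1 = -d^2 + 2*d - 1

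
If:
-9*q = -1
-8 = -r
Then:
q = 1/9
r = 8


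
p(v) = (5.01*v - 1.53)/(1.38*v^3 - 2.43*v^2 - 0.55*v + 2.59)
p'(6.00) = -0.05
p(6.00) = 0.14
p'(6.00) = -0.05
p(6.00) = 0.14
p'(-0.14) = 1.98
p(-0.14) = -0.85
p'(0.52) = 3.34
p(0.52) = 0.58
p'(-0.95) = 686.52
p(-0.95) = 23.85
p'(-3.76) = 0.10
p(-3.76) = 0.20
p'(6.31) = -0.04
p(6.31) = 0.12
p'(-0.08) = 1.88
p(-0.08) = -0.74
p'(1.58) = -6.60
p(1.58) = 5.82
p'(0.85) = 7.25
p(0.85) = 2.25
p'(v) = (5.01*v - 1.53)*(-4.14*v^2 + 4.86*v + 0.55)/(1.38*v^3 - 2.43*v^2 - 0.55*v + 2.59)^2 + 5.01/(1.38*v^3 - 2.43*v^2 - 0.55*v + 2.59)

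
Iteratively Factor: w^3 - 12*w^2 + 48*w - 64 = (w - 4)*(w^2 - 8*w + 16) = (w - 4)^2*(w - 4)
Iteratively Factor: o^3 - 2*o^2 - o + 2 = (o - 2)*(o^2 - 1) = (o - 2)*(o - 1)*(o + 1)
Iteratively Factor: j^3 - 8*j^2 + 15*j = (j - 5)*(j^2 - 3*j) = (j - 5)*(j - 3)*(j)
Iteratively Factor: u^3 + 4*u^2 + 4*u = (u + 2)*(u^2 + 2*u) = u*(u + 2)*(u + 2)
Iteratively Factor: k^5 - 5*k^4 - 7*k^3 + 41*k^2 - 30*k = (k)*(k^4 - 5*k^3 - 7*k^2 + 41*k - 30) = k*(k - 2)*(k^3 - 3*k^2 - 13*k + 15) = k*(k - 2)*(k - 1)*(k^2 - 2*k - 15) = k*(k - 2)*(k - 1)*(k + 3)*(k - 5)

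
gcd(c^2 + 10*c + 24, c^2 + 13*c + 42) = c + 6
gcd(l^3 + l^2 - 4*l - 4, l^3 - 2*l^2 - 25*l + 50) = l - 2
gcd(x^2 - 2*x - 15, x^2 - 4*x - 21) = x + 3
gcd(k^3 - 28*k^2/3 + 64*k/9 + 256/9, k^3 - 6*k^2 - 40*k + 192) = k - 8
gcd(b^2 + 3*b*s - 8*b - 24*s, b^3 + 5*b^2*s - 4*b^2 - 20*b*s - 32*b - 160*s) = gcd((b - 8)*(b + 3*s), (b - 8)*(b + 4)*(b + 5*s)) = b - 8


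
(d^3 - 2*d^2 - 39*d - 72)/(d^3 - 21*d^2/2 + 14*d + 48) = 2*(d^2 + 6*d + 9)/(2*d^2 - 5*d - 12)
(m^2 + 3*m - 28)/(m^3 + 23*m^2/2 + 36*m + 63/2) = 2*(m - 4)/(2*m^2 + 9*m + 9)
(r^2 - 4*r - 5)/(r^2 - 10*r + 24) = (r^2 - 4*r - 5)/(r^2 - 10*r + 24)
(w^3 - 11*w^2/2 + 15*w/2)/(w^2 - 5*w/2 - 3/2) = w*(2*w - 5)/(2*w + 1)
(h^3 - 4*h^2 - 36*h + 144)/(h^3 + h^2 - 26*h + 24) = (h - 6)/(h - 1)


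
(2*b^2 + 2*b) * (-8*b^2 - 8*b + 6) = -16*b^4 - 32*b^3 - 4*b^2 + 12*b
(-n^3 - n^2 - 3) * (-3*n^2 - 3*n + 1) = 3*n^5 + 6*n^4 + 2*n^3 + 8*n^2 + 9*n - 3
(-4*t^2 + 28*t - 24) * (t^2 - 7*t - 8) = -4*t^4 + 56*t^3 - 188*t^2 - 56*t + 192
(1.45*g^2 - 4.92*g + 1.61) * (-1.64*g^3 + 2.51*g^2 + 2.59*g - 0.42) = -2.378*g^5 + 11.7083*g^4 - 11.2341*g^3 - 9.3107*g^2 + 6.2363*g - 0.6762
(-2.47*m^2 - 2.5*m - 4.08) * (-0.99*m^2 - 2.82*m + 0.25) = 2.4453*m^4 + 9.4404*m^3 + 10.4717*m^2 + 10.8806*m - 1.02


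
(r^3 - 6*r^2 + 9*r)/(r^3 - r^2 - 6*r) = (r - 3)/(r + 2)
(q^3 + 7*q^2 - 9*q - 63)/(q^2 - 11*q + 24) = (q^2 + 10*q + 21)/(q - 8)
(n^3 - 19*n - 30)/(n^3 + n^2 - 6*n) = (n^2 - 3*n - 10)/(n*(n - 2))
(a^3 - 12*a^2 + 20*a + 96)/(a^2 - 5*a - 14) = (a^2 - 14*a + 48)/(a - 7)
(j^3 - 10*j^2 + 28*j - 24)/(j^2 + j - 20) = (j^3 - 10*j^2 + 28*j - 24)/(j^2 + j - 20)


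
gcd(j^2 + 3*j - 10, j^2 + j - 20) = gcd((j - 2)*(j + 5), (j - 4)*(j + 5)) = j + 5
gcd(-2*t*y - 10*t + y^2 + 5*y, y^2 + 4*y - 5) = y + 5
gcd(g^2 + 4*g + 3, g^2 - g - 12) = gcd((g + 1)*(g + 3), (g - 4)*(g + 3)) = g + 3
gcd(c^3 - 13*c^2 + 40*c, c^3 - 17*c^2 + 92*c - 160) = c^2 - 13*c + 40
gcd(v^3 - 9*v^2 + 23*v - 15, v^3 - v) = v - 1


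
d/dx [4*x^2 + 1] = 8*x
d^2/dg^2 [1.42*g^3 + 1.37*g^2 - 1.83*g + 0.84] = 8.52*g + 2.74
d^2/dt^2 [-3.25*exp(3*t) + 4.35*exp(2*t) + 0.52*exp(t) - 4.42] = (-29.25*exp(2*t) + 17.4*exp(t) + 0.52)*exp(t)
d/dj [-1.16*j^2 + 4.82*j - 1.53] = 4.82 - 2.32*j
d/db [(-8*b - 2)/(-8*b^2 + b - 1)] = 2*(-32*b^2 - 16*b + 5)/(64*b^4 - 16*b^3 + 17*b^2 - 2*b + 1)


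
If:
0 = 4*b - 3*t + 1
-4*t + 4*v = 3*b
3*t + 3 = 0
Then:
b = -1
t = -1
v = -7/4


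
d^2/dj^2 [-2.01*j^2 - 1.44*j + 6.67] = -4.02000000000000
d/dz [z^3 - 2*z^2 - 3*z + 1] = 3*z^2 - 4*z - 3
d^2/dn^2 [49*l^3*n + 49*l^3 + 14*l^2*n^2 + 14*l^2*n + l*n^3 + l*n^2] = 2*l*(14*l + 3*n + 1)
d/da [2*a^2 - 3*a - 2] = 4*a - 3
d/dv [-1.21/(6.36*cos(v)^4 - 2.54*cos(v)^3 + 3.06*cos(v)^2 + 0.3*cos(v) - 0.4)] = (-30.7824*cos(v)^3 + 9.2202*cos(v)^2 - 7.4052*cos(v) - 0.363)*sin(v)/(6.36*cos(v)^4 - 2.54*cos(v)^3 + 3.06*cos(v)^2 + 0.3*cos(v) - 0.4)^2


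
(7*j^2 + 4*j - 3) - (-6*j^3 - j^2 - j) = 6*j^3 + 8*j^2 + 5*j - 3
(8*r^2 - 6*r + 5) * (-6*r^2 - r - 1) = -48*r^4 + 28*r^3 - 32*r^2 + r - 5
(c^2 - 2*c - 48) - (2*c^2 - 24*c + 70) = -c^2 + 22*c - 118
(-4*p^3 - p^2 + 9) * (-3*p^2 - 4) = 12*p^5 + 3*p^4 + 16*p^3 - 23*p^2 - 36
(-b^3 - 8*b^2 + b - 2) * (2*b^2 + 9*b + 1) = -2*b^5 - 25*b^4 - 71*b^3 - 3*b^2 - 17*b - 2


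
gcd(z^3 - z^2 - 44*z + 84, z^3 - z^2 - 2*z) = z - 2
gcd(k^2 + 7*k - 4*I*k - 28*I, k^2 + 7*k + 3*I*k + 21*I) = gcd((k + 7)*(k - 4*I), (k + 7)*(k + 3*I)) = k + 7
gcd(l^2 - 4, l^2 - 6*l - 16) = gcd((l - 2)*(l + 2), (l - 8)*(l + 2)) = l + 2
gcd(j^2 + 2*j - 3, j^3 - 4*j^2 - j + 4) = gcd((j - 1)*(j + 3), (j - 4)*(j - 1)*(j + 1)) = j - 1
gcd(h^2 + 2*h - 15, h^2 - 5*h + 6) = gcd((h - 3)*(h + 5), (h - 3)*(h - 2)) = h - 3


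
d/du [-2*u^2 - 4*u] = -4*u - 4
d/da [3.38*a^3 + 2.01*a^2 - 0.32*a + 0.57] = 10.14*a^2 + 4.02*a - 0.32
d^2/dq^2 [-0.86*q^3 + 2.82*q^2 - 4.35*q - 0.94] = 5.64 - 5.16*q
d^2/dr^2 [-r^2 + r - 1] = -2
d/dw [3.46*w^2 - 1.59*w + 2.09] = 6.92*w - 1.59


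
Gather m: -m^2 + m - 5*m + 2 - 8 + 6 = -m^2 - 4*m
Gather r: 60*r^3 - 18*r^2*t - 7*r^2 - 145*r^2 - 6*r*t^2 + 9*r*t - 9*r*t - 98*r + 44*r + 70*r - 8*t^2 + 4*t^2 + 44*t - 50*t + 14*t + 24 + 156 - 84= 60*r^3 + r^2*(-18*t - 152) + r*(16 - 6*t^2) - 4*t^2 + 8*t + 96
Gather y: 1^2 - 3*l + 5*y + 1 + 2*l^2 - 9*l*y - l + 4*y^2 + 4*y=2*l^2 - 4*l + 4*y^2 + y*(9 - 9*l) + 2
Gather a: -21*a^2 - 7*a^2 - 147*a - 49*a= -28*a^2 - 196*a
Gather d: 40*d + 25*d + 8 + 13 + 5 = 65*d + 26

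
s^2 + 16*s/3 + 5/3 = (s + 1/3)*(s + 5)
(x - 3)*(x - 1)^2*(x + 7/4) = x^4 - 13*x^3/4 - 7*x^2/4 + 37*x/4 - 21/4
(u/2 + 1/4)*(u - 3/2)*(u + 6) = u^3/2 + 5*u^2/2 - 27*u/8 - 9/4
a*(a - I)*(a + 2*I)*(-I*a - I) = -I*a^4 + a^3 - I*a^3 + a^2 - 2*I*a^2 - 2*I*a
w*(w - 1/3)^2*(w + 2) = w^4 + 4*w^3/3 - 11*w^2/9 + 2*w/9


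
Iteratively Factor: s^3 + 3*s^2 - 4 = (s - 1)*(s^2 + 4*s + 4) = (s - 1)*(s + 2)*(s + 2)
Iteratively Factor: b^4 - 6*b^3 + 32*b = (b - 4)*(b^3 - 2*b^2 - 8*b) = b*(b - 4)*(b^2 - 2*b - 8) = b*(b - 4)^2*(b + 2)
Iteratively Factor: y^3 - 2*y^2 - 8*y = (y + 2)*(y^2 - 4*y) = (y - 4)*(y + 2)*(y)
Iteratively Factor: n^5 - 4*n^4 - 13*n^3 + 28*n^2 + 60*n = (n - 3)*(n^4 - n^3 - 16*n^2 - 20*n) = (n - 3)*(n + 2)*(n^3 - 3*n^2 - 10*n) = (n - 5)*(n - 3)*(n + 2)*(n^2 + 2*n) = (n - 5)*(n - 3)*(n + 2)^2*(n)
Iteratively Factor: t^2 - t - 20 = (t + 4)*(t - 5)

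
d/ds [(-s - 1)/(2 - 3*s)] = -5/(3*s - 2)^2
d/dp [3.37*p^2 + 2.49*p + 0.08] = 6.74*p + 2.49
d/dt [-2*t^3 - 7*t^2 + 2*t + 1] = -6*t^2 - 14*t + 2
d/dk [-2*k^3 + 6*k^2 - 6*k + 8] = -6*k^2 + 12*k - 6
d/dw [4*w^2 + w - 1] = 8*w + 1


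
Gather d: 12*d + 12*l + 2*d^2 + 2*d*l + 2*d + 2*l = 2*d^2 + d*(2*l + 14) + 14*l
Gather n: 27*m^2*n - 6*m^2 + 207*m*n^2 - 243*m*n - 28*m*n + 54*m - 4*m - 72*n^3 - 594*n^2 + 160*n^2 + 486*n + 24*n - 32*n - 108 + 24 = -6*m^2 + 50*m - 72*n^3 + n^2*(207*m - 434) + n*(27*m^2 - 271*m + 478) - 84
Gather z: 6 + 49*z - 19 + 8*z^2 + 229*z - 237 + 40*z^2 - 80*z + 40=48*z^2 + 198*z - 210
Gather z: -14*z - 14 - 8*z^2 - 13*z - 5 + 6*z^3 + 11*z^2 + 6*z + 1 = 6*z^3 + 3*z^2 - 21*z - 18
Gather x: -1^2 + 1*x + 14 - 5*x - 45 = -4*x - 32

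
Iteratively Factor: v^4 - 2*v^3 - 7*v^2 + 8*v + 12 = (v + 1)*(v^3 - 3*v^2 - 4*v + 12) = (v + 1)*(v + 2)*(v^2 - 5*v + 6) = (v - 3)*(v + 1)*(v + 2)*(v - 2)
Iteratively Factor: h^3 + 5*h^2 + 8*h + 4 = (h + 1)*(h^2 + 4*h + 4) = (h + 1)*(h + 2)*(h + 2)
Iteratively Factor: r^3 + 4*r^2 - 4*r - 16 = (r - 2)*(r^2 + 6*r + 8) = (r - 2)*(r + 2)*(r + 4)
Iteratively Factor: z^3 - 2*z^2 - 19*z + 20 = (z - 1)*(z^2 - z - 20) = (z - 5)*(z - 1)*(z + 4)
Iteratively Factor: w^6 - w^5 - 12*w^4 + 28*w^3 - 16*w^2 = (w)*(w^5 - w^4 - 12*w^3 + 28*w^2 - 16*w) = w*(w - 2)*(w^4 + w^3 - 10*w^2 + 8*w) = w*(w - 2)*(w - 1)*(w^3 + 2*w^2 - 8*w) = w^2*(w - 2)*(w - 1)*(w^2 + 2*w - 8) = w^2*(w - 2)*(w - 1)*(w + 4)*(w - 2)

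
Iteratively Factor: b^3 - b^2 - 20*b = (b)*(b^2 - b - 20) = b*(b + 4)*(b - 5)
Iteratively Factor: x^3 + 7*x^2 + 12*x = (x + 4)*(x^2 + 3*x) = x*(x + 4)*(x + 3)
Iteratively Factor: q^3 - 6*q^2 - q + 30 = (q - 3)*(q^2 - 3*q - 10) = (q - 5)*(q - 3)*(q + 2)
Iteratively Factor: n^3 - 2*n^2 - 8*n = (n)*(n^2 - 2*n - 8) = n*(n - 4)*(n + 2)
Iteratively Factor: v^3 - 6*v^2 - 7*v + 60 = (v + 3)*(v^2 - 9*v + 20) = (v - 4)*(v + 3)*(v - 5)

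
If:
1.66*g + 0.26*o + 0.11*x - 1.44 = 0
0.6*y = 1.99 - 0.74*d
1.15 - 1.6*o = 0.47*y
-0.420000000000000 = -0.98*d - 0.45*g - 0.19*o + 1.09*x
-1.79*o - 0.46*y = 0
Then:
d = -13.16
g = 2.45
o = -5.02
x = -12.08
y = 19.55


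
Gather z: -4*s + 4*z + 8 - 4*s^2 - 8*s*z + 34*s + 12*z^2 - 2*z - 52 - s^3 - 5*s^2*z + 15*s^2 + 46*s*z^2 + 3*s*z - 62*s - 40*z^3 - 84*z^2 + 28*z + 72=-s^3 + 11*s^2 - 32*s - 40*z^3 + z^2*(46*s - 72) + z*(-5*s^2 - 5*s + 30) + 28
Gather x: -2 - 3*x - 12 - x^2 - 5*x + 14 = -x^2 - 8*x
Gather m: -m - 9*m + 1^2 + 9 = 10 - 10*m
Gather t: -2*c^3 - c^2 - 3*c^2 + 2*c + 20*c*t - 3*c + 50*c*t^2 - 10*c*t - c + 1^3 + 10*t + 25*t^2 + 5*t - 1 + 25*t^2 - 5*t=-2*c^3 - 4*c^2 - 2*c + t^2*(50*c + 50) + t*(10*c + 10)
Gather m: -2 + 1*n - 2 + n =2*n - 4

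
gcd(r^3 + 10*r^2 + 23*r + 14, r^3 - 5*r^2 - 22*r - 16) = r^2 + 3*r + 2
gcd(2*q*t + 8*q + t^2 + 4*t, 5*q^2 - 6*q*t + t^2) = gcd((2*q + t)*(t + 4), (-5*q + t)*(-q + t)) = 1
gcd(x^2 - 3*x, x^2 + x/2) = x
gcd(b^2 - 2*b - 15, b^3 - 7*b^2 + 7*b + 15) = b - 5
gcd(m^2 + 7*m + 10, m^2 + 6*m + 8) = m + 2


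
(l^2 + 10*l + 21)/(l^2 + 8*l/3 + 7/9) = 9*(l^2 + 10*l + 21)/(9*l^2 + 24*l + 7)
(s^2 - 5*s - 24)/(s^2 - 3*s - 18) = (s - 8)/(s - 6)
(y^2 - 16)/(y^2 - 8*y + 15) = (y^2 - 16)/(y^2 - 8*y + 15)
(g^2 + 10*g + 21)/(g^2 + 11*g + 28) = (g + 3)/(g + 4)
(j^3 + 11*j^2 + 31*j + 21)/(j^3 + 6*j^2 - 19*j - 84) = (j + 1)/(j - 4)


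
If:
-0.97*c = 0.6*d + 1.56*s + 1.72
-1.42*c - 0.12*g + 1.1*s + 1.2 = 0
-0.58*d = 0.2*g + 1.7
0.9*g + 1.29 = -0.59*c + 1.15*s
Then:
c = 0.55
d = -2.02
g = -2.65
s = -0.67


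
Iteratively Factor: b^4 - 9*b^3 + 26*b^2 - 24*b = (b - 4)*(b^3 - 5*b^2 + 6*b) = b*(b - 4)*(b^2 - 5*b + 6) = b*(b - 4)*(b - 2)*(b - 3)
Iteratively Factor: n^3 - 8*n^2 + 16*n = (n)*(n^2 - 8*n + 16) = n*(n - 4)*(n - 4)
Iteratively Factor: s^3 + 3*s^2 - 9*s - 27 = (s + 3)*(s^2 - 9) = (s + 3)^2*(s - 3)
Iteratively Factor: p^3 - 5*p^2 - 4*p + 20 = (p - 2)*(p^2 - 3*p - 10) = (p - 2)*(p + 2)*(p - 5)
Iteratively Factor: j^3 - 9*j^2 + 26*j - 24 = (j - 2)*(j^2 - 7*j + 12) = (j - 4)*(j - 2)*(j - 3)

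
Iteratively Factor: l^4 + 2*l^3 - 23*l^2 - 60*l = (l)*(l^3 + 2*l^2 - 23*l - 60) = l*(l - 5)*(l^2 + 7*l + 12) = l*(l - 5)*(l + 3)*(l + 4)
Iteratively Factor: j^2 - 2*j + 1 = (j - 1)*(j - 1)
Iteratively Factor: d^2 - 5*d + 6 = (d - 3)*(d - 2)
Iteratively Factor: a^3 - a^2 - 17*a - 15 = (a - 5)*(a^2 + 4*a + 3) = (a - 5)*(a + 1)*(a + 3)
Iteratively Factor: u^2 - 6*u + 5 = (u - 1)*(u - 5)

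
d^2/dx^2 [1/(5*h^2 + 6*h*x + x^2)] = 2*(-5*h^2 - 6*h*x - x^2 + 4*(3*h + x)^2)/(5*h^2 + 6*h*x + x^2)^3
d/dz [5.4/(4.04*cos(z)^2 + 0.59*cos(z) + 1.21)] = (43.632*cos(z) + 3.186)*sin(z)/(4.04*cos(z)^2 + 0.59*cos(z) + 1.21)^2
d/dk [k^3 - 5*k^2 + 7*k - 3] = 3*k^2 - 10*k + 7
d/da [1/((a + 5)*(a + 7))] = 2*(-a - 6)/(a^4 + 24*a^3 + 214*a^2 + 840*a + 1225)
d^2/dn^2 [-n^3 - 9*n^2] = -6*n - 18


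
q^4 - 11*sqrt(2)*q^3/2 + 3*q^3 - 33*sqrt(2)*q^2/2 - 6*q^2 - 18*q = q*(q + 3)*(q - 6*sqrt(2))*(q + sqrt(2)/2)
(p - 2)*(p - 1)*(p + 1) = p^3 - 2*p^2 - p + 2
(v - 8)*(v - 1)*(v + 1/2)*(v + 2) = v^4 - 13*v^3/2 - 27*v^2/2 + 11*v + 8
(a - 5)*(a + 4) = a^2 - a - 20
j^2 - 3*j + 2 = (j - 2)*(j - 1)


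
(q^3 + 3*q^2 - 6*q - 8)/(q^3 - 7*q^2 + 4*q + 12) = (q + 4)/(q - 6)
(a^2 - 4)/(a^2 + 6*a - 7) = (a^2 - 4)/(a^2 + 6*a - 7)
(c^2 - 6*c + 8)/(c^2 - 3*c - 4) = (c - 2)/(c + 1)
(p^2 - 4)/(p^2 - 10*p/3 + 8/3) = 3*(p + 2)/(3*p - 4)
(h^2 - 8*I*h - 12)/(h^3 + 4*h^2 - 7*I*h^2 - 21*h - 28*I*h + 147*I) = (h^2 - 8*I*h - 12)/(h^3 + h^2*(4 - 7*I) + h*(-21 - 28*I) + 147*I)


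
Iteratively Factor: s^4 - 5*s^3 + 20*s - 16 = (s - 4)*(s^3 - s^2 - 4*s + 4) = (s - 4)*(s - 1)*(s^2 - 4) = (s - 4)*(s - 2)*(s - 1)*(s + 2)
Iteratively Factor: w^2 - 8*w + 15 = (w - 3)*(w - 5)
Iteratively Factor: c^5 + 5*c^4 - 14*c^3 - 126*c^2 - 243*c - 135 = (c + 3)*(c^4 + 2*c^3 - 20*c^2 - 66*c - 45) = (c + 3)^2*(c^3 - c^2 - 17*c - 15) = (c - 5)*(c + 3)^2*(c^2 + 4*c + 3) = (c - 5)*(c + 3)^3*(c + 1)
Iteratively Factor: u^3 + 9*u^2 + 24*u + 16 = (u + 4)*(u^2 + 5*u + 4) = (u + 1)*(u + 4)*(u + 4)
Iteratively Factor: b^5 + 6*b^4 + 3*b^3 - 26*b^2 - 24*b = (b + 3)*(b^4 + 3*b^3 - 6*b^2 - 8*b) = (b + 3)*(b + 4)*(b^3 - b^2 - 2*b) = (b + 1)*(b + 3)*(b + 4)*(b^2 - 2*b) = (b - 2)*(b + 1)*(b + 3)*(b + 4)*(b)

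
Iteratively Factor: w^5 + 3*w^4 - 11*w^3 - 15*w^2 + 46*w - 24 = (w + 3)*(w^4 - 11*w^2 + 18*w - 8) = (w - 1)*(w + 3)*(w^3 + w^2 - 10*w + 8) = (w - 1)^2*(w + 3)*(w^2 + 2*w - 8) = (w - 2)*(w - 1)^2*(w + 3)*(w + 4)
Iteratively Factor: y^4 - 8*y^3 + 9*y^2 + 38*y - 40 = (y + 2)*(y^3 - 10*y^2 + 29*y - 20) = (y - 4)*(y + 2)*(y^2 - 6*y + 5) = (y - 5)*(y - 4)*(y + 2)*(y - 1)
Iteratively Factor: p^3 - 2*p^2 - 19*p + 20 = (p + 4)*(p^2 - 6*p + 5) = (p - 1)*(p + 4)*(p - 5)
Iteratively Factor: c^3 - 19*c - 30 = (c + 3)*(c^2 - 3*c - 10) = (c - 5)*(c + 3)*(c + 2)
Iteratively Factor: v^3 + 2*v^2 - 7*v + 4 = (v - 1)*(v^2 + 3*v - 4) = (v - 1)^2*(v + 4)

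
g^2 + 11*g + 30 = (g + 5)*(g + 6)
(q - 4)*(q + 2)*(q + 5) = q^3 + 3*q^2 - 18*q - 40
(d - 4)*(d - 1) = d^2 - 5*d + 4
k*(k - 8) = k^2 - 8*k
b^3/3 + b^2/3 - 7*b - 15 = (b/3 + 1)*(b - 5)*(b + 3)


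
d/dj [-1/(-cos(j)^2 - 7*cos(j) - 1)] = (2*cos(j) + 7)*sin(j)/(cos(j)^2 + 7*cos(j) + 1)^2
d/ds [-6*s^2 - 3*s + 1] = -12*s - 3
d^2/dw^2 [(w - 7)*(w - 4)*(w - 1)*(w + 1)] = 12*w^2 - 66*w + 54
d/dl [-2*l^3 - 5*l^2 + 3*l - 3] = -6*l^2 - 10*l + 3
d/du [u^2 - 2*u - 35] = 2*u - 2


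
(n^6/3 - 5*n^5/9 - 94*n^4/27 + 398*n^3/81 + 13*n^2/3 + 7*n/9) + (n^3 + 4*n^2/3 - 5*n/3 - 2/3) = n^6/3 - 5*n^5/9 - 94*n^4/27 + 479*n^3/81 + 17*n^2/3 - 8*n/9 - 2/3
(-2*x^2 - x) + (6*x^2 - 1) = 4*x^2 - x - 1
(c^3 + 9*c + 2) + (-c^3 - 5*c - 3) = 4*c - 1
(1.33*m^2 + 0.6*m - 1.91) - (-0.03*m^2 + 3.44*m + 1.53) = 1.36*m^2 - 2.84*m - 3.44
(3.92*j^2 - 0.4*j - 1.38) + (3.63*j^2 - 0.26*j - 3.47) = 7.55*j^2 - 0.66*j - 4.85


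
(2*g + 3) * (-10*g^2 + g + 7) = -20*g^3 - 28*g^2 + 17*g + 21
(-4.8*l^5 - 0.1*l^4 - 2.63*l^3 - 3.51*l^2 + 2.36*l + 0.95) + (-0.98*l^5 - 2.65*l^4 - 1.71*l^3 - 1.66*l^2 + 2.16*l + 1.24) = -5.78*l^5 - 2.75*l^4 - 4.34*l^3 - 5.17*l^2 + 4.52*l + 2.19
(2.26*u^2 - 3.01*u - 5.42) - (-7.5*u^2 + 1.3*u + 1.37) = 9.76*u^2 - 4.31*u - 6.79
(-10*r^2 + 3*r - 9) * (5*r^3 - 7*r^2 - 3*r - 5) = -50*r^5 + 85*r^4 - 36*r^3 + 104*r^2 + 12*r + 45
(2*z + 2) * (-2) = -4*z - 4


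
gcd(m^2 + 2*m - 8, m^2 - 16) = m + 4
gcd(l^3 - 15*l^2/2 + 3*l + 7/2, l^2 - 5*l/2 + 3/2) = l - 1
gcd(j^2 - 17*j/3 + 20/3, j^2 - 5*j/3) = j - 5/3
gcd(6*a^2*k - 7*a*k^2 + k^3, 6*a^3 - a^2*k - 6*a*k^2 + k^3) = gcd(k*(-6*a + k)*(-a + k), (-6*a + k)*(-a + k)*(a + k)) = 6*a^2 - 7*a*k + k^2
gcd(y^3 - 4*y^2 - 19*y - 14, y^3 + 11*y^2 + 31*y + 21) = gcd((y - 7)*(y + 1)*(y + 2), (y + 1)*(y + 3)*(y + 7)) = y + 1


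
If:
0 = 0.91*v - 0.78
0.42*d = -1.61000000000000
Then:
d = -3.83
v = 0.86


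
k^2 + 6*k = k*(k + 6)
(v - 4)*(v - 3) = v^2 - 7*v + 12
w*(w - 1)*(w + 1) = w^3 - w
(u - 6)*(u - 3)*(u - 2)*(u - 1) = u^4 - 12*u^3 + 47*u^2 - 72*u + 36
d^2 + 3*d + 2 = (d + 1)*(d + 2)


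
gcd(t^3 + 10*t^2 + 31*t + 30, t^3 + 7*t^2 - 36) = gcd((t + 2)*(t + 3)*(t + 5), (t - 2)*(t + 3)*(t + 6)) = t + 3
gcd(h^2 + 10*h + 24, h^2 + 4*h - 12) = h + 6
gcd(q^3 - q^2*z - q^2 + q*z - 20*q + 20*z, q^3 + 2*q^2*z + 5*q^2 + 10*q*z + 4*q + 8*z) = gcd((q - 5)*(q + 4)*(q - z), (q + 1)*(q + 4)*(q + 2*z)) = q + 4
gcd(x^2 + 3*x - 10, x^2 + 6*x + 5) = x + 5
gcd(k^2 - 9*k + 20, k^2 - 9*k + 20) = k^2 - 9*k + 20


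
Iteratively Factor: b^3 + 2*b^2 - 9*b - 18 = (b + 3)*(b^2 - b - 6) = (b + 2)*(b + 3)*(b - 3)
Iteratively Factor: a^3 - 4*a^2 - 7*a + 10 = (a - 1)*(a^2 - 3*a - 10) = (a - 1)*(a + 2)*(a - 5)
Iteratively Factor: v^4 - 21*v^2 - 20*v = (v)*(v^3 - 21*v - 20) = v*(v + 1)*(v^2 - v - 20) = v*(v + 1)*(v + 4)*(v - 5)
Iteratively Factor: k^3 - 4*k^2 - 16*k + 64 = (k - 4)*(k^2 - 16) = (k - 4)*(k + 4)*(k - 4)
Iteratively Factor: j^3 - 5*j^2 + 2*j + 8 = (j - 2)*(j^2 - 3*j - 4) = (j - 2)*(j + 1)*(j - 4)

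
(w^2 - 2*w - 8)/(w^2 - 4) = (w - 4)/(w - 2)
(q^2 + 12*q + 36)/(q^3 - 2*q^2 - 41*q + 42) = (q + 6)/(q^2 - 8*q + 7)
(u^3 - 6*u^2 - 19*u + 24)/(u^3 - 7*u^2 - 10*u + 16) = (u + 3)/(u + 2)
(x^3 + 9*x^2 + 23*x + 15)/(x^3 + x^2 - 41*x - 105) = (x + 1)/(x - 7)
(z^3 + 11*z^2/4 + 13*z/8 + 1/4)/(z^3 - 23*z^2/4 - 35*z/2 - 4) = (z + 1/2)/(z - 8)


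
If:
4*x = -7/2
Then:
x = -7/8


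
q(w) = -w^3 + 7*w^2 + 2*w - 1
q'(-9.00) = -367.00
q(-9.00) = 1277.00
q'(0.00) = 2.00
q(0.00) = -1.00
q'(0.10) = 3.37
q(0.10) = -0.73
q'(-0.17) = -0.47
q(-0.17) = -1.13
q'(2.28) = 18.32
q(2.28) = 28.10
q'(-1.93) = -36.19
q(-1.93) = 28.40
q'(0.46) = 7.81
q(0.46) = 1.30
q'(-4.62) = -126.71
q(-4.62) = 237.78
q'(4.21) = 7.77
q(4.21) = 56.87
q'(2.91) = 17.34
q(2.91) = 39.45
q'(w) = -3*w^2 + 14*w + 2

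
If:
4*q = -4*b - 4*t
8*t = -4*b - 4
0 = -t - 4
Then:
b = 7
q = -3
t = -4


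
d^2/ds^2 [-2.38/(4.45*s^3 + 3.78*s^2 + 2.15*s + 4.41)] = ((63.546*s + 17.9928)*(4.45*s^3 + 3.78*s^2 + 2.15*s + 4.41) - 2.38*(13.35*s^2 + 7.56*s + 2.15)*(26.7*s^2 + 15.12*s + 4.3))/(4.45*s^3 + 3.78*s^2 + 2.15*s + 4.41)^3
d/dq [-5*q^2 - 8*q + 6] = -10*q - 8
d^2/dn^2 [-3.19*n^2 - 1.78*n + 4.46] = -6.38000000000000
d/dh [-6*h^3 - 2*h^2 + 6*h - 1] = -18*h^2 - 4*h + 6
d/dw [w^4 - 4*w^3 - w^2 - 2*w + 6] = 4*w^3 - 12*w^2 - 2*w - 2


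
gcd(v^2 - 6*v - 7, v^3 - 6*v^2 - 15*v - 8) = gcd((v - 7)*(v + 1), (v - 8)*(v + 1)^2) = v + 1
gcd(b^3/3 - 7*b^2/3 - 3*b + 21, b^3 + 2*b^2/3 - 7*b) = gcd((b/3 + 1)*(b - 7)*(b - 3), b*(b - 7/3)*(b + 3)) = b + 3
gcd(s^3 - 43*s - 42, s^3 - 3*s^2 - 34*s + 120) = s + 6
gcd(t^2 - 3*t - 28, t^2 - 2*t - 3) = 1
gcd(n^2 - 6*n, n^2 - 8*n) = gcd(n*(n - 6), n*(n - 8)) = n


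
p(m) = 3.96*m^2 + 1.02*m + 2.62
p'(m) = 7.92*m + 1.02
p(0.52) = 4.22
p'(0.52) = 5.14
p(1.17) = 9.23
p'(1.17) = 10.29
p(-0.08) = 2.56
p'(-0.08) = 0.39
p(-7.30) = 206.20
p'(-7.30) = -56.80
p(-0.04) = 2.59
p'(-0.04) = 0.70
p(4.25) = 78.48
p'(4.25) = 34.68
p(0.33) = 3.39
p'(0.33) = 3.63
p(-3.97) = 60.98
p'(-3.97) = -30.42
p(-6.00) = 139.06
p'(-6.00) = -46.50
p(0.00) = 2.62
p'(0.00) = 1.02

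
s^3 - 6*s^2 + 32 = (s - 4)^2*(s + 2)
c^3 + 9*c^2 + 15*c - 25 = (c - 1)*(c + 5)^2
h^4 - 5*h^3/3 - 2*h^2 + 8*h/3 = h*(h - 2)*(h - 1)*(h + 4/3)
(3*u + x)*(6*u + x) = 18*u^2 + 9*u*x + x^2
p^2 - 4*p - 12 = (p - 6)*(p + 2)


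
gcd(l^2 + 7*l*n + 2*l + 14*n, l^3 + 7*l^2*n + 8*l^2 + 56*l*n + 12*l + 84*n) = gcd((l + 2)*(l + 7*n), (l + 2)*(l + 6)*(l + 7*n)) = l^2 + 7*l*n + 2*l + 14*n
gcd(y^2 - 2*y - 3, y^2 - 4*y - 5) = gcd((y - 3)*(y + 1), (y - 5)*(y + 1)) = y + 1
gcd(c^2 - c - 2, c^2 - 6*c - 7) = c + 1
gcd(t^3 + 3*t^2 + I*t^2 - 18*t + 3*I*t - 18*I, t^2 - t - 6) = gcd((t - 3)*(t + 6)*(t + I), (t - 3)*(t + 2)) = t - 3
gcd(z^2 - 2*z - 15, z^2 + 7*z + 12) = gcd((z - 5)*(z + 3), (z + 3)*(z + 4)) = z + 3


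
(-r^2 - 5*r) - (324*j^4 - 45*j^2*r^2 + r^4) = -324*j^4 + 45*j^2*r^2 - r^4 - r^2 - 5*r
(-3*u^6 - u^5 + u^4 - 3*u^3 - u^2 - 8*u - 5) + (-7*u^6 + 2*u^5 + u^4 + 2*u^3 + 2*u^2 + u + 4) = -10*u^6 + u^5 + 2*u^4 - u^3 + u^2 - 7*u - 1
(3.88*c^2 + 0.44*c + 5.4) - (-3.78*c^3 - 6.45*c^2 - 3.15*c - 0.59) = 3.78*c^3 + 10.33*c^2 + 3.59*c + 5.99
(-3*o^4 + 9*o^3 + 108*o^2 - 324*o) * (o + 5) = -3*o^5 - 6*o^4 + 153*o^3 + 216*o^2 - 1620*o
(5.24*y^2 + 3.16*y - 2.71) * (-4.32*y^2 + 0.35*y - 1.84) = -22.6368*y^4 - 11.8172*y^3 + 3.1716*y^2 - 6.7629*y + 4.9864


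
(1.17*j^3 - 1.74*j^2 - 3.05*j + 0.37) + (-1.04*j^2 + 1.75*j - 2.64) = 1.17*j^3 - 2.78*j^2 - 1.3*j - 2.27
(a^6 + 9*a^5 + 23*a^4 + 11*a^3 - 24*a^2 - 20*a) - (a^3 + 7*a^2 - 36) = a^6 + 9*a^5 + 23*a^4 + 10*a^3 - 31*a^2 - 20*a + 36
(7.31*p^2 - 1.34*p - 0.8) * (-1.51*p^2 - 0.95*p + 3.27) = -11.0381*p^4 - 4.9211*p^3 + 26.3847*p^2 - 3.6218*p - 2.616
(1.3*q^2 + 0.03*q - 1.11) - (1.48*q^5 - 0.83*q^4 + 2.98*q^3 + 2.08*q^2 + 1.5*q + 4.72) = -1.48*q^5 + 0.83*q^4 - 2.98*q^3 - 0.78*q^2 - 1.47*q - 5.83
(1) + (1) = 2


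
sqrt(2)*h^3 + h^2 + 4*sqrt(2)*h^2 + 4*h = h*(h + 4)*(sqrt(2)*h + 1)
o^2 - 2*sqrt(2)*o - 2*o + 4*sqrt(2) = (o - 2)*(o - 2*sqrt(2))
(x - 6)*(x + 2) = x^2 - 4*x - 12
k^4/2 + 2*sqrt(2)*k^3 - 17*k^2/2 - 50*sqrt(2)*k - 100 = (k/2 + sqrt(2))*(k - 5)*(k + 5)*(k + 2*sqrt(2))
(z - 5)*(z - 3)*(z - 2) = z^3 - 10*z^2 + 31*z - 30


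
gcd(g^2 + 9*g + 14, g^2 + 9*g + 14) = g^2 + 9*g + 14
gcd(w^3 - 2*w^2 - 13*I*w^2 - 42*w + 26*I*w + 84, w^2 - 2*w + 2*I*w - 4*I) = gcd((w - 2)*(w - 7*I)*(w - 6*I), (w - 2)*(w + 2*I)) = w - 2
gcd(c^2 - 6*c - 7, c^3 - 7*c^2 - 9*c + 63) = c - 7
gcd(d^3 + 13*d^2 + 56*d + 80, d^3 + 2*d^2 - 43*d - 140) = d^2 + 9*d + 20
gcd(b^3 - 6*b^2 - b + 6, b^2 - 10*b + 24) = b - 6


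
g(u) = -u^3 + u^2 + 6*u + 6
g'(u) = -3*u^2 + 2*u + 6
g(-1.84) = 4.58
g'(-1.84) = -7.84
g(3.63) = -6.88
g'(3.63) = -26.27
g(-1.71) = 3.66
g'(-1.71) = -6.19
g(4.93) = -59.94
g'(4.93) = -57.05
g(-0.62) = 2.90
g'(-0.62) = 3.61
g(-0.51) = 3.33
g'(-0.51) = 4.20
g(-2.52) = 13.23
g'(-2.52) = -18.09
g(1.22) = 12.99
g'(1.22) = 3.97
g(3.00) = 6.00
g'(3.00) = -15.00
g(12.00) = -1506.00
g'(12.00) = -402.00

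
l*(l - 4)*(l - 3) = l^3 - 7*l^2 + 12*l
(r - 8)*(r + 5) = r^2 - 3*r - 40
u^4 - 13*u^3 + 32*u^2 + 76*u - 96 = (u - 8)*(u - 6)*(u - 1)*(u + 2)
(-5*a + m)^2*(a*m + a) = 25*a^3*m + 25*a^3 - 10*a^2*m^2 - 10*a^2*m + a*m^3 + a*m^2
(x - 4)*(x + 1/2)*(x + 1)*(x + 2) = x^4 - x^3/2 - 21*x^2/2 - 13*x - 4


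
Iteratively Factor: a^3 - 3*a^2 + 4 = (a - 2)*(a^2 - a - 2) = (a - 2)*(a + 1)*(a - 2)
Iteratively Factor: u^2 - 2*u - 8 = (u - 4)*(u + 2)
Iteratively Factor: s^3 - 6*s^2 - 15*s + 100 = (s - 5)*(s^2 - s - 20) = (s - 5)^2*(s + 4)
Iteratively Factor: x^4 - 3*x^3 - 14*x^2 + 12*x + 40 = (x + 2)*(x^3 - 5*x^2 - 4*x + 20) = (x - 2)*(x + 2)*(x^2 - 3*x - 10) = (x - 2)*(x + 2)^2*(x - 5)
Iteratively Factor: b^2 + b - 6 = (b + 3)*(b - 2)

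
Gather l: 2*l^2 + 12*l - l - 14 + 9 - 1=2*l^2 + 11*l - 6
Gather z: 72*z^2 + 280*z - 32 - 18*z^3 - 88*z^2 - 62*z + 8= -18*z^3 - 16*z^2 + 218*z - 24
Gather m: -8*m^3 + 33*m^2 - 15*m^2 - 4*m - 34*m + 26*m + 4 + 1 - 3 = -8*m^3 + 18*m^2 - 12*m + 2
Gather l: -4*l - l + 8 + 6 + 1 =15 - 5*l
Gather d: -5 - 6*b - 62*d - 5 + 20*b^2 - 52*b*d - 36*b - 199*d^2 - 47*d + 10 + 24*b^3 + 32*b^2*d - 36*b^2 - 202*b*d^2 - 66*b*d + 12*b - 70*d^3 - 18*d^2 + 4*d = 24*b^3 - 16*b^2 - 30*b - 70*d^3 + d^2*(-202*b - 217) + d*(32*b^2 - 118*b - 105)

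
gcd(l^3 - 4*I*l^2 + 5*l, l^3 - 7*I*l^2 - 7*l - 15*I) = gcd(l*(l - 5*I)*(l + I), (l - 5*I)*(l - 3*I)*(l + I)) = l^2 - 4*I*l + 5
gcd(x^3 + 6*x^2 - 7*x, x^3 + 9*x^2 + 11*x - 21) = x^2 + 6*x - 7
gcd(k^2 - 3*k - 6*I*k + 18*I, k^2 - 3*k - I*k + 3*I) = k - 3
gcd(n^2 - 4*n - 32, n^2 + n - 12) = n + 4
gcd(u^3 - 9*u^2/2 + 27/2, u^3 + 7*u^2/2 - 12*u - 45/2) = u^2 - 3*u/2 - 9/2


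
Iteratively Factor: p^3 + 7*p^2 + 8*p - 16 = (p + 4)*(p^2 + 3*p - 4) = (p - 1)*(p + 4)*(p + 4)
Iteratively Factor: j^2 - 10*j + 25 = (j - 5)*(j - 5)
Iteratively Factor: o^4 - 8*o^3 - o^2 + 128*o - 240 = (o - 4)*(o^3 - 4*o^2 - 17*o + 60) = (o - 4)*(o + 4)*(o^2 - 8*o + 15) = (o - 5)*(o - 4)*(o + 4)*(o - 3)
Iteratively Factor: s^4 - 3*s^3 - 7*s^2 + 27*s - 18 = (s - 2)*(s^3 - s^2 - 9*s + 9) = (s - 3)*(s - 2)*(s^2 + 2*s - 3) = (s - 3)*(s - 2)*(s - 1)*(s + 3)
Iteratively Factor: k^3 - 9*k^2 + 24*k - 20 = (k - 2)*(k^2 - 7*k + 10) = (k - 5)*(k - 2)*(k - 2)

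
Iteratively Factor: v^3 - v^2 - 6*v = (v - 3)*(v^2 + 2*v) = (v - 3)*(v + 2)*(v)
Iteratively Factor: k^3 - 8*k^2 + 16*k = (k)*(k^2 - 8*k + 16) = k*(k - 4)*(k - 4)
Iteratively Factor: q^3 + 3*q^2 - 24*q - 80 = (q + 4)*(q^2 - q - 20) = (q + 4)^2*(q - 5)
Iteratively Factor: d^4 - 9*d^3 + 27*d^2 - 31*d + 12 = (d - 4)*(d^3 - 5*d^2 + 7*d - 3) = (d - 4)*(d - 1)*(d^2 - 4*d + 3) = (d - 4)*(d - 1)^2*(d - 3)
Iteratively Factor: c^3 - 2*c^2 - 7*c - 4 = (c - 4)*(c^2 + 2*c + 1) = (c - 4)*(c + 1)*(c + 1)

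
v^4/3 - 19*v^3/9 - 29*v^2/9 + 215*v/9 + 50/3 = (v/3 + 1)*(v - 5)^2*(v + 2/3)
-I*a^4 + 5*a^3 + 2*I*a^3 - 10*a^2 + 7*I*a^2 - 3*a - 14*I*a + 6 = (a - 2)*(a + I)*(a + 3*I)*(-I*a + 1)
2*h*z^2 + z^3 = z^2*(2*h + z)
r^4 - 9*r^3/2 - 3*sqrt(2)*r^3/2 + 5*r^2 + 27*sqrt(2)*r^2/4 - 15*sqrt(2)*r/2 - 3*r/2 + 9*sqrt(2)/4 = (r - 3)*(r - 1)*(r - 1/2)*(r - 3*sqrt(2)/2)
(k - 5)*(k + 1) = k^2 - 4*k - 5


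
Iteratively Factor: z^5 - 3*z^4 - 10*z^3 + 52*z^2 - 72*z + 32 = (z - 2)*(z^4 - z^3 - 12*z^2 + 28*z - 16) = (z - 2)^2*(z^3 + z^2 - 10*z + 8) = (z - 2)^2*(z - 1)*(z^2 + 2*z - 8) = (z - 2)^3*(z - 1)*(z + 4)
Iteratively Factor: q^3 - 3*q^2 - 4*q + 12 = (q - 2)*(q^2 - q - 6) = (q - 2)*(q + 2)*(q - 3)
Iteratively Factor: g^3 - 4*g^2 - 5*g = (g)*(g^2 - 4*g - 5) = g*(g + 1)*(g - 5)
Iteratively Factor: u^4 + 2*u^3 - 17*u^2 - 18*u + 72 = (u + 3)*(u^3 - u^2 - 14*u + 24) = (u - 3)*(u + 3)*(u^2 + 2*u - 8) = (u - 3)*(u + 3)*(u + 4)*(u - 2)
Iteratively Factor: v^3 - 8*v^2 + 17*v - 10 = (v - 5)*(v^2 - 3*v + 2) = (v - 5)*(v - 2)*(v - 1)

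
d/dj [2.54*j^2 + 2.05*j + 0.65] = 5.08*j + 2.05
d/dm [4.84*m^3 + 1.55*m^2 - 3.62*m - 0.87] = 14.52*m^2 + 3.1*m - 3.62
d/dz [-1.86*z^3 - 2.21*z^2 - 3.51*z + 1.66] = -5.58*z^2 - 4.42*z - 3.51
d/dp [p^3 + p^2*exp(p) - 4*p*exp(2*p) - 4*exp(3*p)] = p^2*exp(p) + 3*p^2 - 8*p*exp(2*p) + 2*p*exp(p) - 12*exp(3*p) - 4*exp(2*p)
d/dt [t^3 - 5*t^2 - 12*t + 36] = 3*t^2 - 10*t - 12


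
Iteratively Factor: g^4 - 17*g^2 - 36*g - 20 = (g - 5)*(g^3 + 5*g^2 + 8*g + 4) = (g - 5)*(g + 2)*(g^2 + 3*g + 2) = (g - 5)*(g + 2)^2*(g + 1)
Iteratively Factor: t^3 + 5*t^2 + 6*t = (t)*(t^2 + 5*t + 6) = t*(t + 3)*(t + 2)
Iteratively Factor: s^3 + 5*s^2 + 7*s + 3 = (s + 1)*(s^2 + 4*s + 3) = (s + 1)*(s + 3)*(s + 1)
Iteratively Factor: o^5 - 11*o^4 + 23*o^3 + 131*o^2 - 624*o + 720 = (o + 4)*(o^4 - 15*o^3 + 83*o^2 - 201*o + 180) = (o - 5)*(o + 4)*(o^3 - 10*o^2 + 33*o - 36) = (o - 5)*(o - 4)*(o + 4)*(o^2 - 6*o + 9) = (o - 5)*(o - 4)*(o - 3)*(o + 4)*(o - 3)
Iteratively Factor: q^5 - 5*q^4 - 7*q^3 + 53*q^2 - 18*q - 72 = (q - 2)*(q^4 - 3*q^3 - 13*q^2 + 27*q + 36) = (q - 2)*(q + 1)*(q^3 - 4*q^2 - 9*q + 36) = (q - 3)*(q - 2)*(q + 1)*(q^2 - q - 12) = (q - 3)*(q - 2)*(q + 1)*(q + 3)*(q - 4)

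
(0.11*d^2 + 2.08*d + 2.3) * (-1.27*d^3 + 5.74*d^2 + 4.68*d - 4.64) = -0.1397*d^5 - 2.0102*d^4 + 9.533*d^3 + 22.426*d^2 + 1.1128*d - 10.672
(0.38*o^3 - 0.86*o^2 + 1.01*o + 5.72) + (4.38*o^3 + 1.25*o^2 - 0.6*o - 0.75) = 4.76*o^3 + 0.39*o^2 + 0.41*o + 4.97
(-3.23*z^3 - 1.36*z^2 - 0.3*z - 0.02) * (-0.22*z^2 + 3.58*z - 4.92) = 0.7106*z^5 - 11.2642*z^4 + 11.0888*z^3 + 5.6216*z^2 + 1.4044*z + 0.0984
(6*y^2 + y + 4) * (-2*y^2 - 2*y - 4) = -12*y^4 - 14*y^3 - 34*y^2 - 12*y - 16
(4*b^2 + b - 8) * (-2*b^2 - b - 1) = -8*b^4 - 6*b^3 + 11*b^2 + 7*b + 8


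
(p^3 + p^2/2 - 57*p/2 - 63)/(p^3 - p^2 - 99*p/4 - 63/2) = 2*(p + 3)/(2*p + 3)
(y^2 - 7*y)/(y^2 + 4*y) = (y - 7)/(y + 4)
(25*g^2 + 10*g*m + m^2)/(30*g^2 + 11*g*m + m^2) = (5*g + m)/(6*g + m)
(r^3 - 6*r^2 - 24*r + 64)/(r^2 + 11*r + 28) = (r^2 - 10*r + 16)/(r + 7)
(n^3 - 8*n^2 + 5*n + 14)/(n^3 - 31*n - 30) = (n^2 - 9*n + 14)/(n^2 - n - 30)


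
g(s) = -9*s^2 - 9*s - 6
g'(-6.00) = 99.00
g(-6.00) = -276.00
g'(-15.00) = 261.00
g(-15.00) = -1896.00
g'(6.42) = -124.56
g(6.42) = -434.73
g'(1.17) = -30.06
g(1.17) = -28.85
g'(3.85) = -78.30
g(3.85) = -174.05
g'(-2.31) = 32.58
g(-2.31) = -33.23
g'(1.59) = -37.62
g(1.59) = -43.06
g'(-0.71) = 3.78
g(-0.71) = -4.15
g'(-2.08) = 28.44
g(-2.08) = -26.22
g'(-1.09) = 10.62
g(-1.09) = -6.88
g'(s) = -18*s - 9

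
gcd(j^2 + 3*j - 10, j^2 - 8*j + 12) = j - 2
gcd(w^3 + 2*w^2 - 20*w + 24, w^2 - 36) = w + 6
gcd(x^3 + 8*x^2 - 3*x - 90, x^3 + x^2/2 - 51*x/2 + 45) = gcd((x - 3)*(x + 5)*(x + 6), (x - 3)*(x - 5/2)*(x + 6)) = x^2 + 3*x - 18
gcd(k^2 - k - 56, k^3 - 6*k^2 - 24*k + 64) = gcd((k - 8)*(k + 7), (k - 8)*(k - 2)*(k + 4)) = k - 8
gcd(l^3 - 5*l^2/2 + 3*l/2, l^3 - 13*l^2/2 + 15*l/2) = l^2 - 3*l/2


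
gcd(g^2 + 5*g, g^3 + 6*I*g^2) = g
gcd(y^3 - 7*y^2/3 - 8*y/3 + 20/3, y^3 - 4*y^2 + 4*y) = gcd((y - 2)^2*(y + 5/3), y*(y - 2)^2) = y^2 - 4*y + 4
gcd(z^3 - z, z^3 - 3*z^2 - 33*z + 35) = z - 1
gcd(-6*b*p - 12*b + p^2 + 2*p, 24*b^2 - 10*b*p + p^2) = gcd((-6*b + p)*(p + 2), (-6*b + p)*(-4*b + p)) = -6*b + p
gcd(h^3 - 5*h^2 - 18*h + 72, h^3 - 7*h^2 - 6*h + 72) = h - 6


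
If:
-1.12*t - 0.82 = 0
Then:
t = -0.73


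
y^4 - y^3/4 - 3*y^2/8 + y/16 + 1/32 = (y - 1/2)^2*(y + 1/4)*(y + 1/2)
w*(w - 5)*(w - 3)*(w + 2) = w^4 - 6*w^3 - w^2 + 30*w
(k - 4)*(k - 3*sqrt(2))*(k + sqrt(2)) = k^3 - 4*k^2 - 2*sqrt(2)*k^2 - 6*k + 8*sqrt(2)*k + 24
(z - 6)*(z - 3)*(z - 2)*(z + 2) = z^4 - 9*z^3 + 14*z^2 + 36*z - 72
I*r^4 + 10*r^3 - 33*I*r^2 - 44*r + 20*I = (r - 5*I)*(r - 2*I)^2*(I*r + 1)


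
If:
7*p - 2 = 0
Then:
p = 2/7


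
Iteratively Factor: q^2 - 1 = (q + 1)*(q - 1)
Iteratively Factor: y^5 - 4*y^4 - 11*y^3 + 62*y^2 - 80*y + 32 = (y - 2)*(y^4 - 2*y^3 - 15*y^2 + 32*y - 16) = (y - 2)*(y - 1)*(y^3 - y^2 - 16*y + 16) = (y - 4)*(y - 2)*(y - 1)*(y^2 + 3*y - 4) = (y - 4)*(y - 2)*(y - 1)*(y + 4)*(y - 1)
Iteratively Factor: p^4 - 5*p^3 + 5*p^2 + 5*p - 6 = (p - 2)*(p^3 - 3*p^2 - p + 3) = (p - 3)*(p - 2)*(p^2 - 1) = (p - 3)*(p - 2)*(p + 1)*(p - 1)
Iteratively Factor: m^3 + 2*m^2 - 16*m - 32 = (m + 4)*(m^2 - 2*m - 8) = (m + 2)*(m + 4)*(m - 4)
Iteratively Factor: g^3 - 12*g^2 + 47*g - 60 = (g - 4)*(g^2 - 8*g + 15) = (g - 4)*(g - 3)*(g - 5)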